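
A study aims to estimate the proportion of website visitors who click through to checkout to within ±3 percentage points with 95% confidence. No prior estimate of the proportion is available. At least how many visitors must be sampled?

1068

For a proportion with margin E = 0.03 at 95% confidence, z = 1.960.
With no prior estimate, use p = 0.5, which maximizes p(1−p) at 0.25.
n = 0.25 × (z/E)² = 0.25 × (1.960/0.03)² = 1067.11
Round up: n = 1068.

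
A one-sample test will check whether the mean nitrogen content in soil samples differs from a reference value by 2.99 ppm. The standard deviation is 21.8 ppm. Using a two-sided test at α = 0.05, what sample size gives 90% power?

For a one-sample z-test, n = ((z_{α/2} + z_β)·σ/δ)².
z_{α/2} = 1.960 (two-sided α = 0.05); z_β = 1.282 (power 90% → β = 0.1).
n = (3.242 × 21.8 / 2.99)² = 558.72
Round up: n = 559.

559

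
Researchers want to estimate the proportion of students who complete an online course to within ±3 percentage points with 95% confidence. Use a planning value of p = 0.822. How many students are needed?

625

For a proportion with margin E = 0.03 at 95% confidence, z = 1.960.
n = p̂(1−p̂)(z/E)² = 0.822 × 0.178 × (1.960/0.03)² = 624.54
Round up: n = 625.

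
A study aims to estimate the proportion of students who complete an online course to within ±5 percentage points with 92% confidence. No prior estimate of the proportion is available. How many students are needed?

For a proportion with margin E = 0.05 at 92% confidence, z = 1.751.
With no prior estimate, use p = 0.5, which maximizes p(1−p) at 0.25.
n = 0.25 × (z/E)² = 0.25 × (1.751/0.05)² = 306.60
Round up: n = 307.

n = 307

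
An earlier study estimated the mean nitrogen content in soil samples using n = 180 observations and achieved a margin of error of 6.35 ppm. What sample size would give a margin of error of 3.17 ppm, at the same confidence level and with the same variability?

723

Margin of error scales as 1/√n, so n₂ = n₁·(E₁/E₂)².
n₂ = 180 × (6.35/3.17)² = 180 × 4.013 = 722.34
Round up: n₂ = 723.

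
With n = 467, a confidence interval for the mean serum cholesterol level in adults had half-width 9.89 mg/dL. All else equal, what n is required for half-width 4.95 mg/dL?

Margin of error scales as 1/√n, so n₂ = n₁·(E₁/E₂)².
n₂ = 467 × (9.89/4.95)² = 467 × 3.992 = 1864.26
Round up: n₂ = 1865.

1865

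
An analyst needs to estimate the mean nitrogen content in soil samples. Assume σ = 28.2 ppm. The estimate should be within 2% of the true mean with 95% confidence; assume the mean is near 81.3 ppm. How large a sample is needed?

1156

For a mean, the margin of error is E = z·σ/√n, so n = (zσ/E)².
At 95% confidence, z = 1.960.
E = 2% of 81.3 = 1.626 ppm.
n = (1.960 × 28.2 / 1.626)² = 1155.50
Round up: n = 1156.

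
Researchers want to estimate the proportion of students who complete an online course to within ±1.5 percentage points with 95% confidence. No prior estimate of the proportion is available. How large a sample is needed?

For a proportion with margin E = 0.015 at 95% confidence, z = 1.960.
With no prior estimate, use p = 0.5, which maximizes p(1−p) at 0.25.
n = 0.25 × (z/E)² = 0.25 × (1.960/0.015)² = 4268.44
Round up: n = 4269.

4269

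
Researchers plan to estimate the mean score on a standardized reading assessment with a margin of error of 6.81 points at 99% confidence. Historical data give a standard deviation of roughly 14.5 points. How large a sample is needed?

For a mean, the margin of error is E = z·σ/√n, so n = (zσ/E)².
At 99% confidence, z = 2.576.
n = (2.576 × 14.5 / 6.81)² = 30.08
Round up: n = 31.

31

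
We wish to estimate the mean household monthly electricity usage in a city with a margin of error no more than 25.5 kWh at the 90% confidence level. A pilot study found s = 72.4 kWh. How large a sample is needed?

n = 22

For a mean, the margin of error is E = z·σ/√n, so n = (zσ/E)².
At 90% confidence, z = 1.645.
n = (1.645 × 72.4 / 25.5)² = 21.81
Round up: n = 22.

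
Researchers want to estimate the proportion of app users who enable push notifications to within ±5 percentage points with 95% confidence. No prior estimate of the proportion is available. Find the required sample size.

385

For a proportion with margin E = 0.05 at 95% confidence, z = 1.960.
With no prior estimate, use p = 0.5, which maximizes p(1−p) at 0.25.
n = 0.25 × (z/E)² = 0.25 × (1.960/0.05)² = 384.16
Round up: n = 385.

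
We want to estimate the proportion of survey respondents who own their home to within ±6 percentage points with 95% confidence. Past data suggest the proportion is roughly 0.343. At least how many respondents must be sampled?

241

For a proportion with margin E = 0.06 at 95% confidence, z = 1.960.
n = p̂(1−p̂)(z/E)² = 0.343 × 0.657 × (1.960/0.06)² = 240.47
Round up: n = 241.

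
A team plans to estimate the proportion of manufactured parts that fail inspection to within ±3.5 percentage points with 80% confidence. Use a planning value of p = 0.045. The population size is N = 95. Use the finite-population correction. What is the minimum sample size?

37

For a proportion with margin E = 0.035 at 80% confidence, z = 1.282.
n = p̂(1−p̂)(z/E)² = 0.045 × 0.955 × (1.282/0.035)² = 57.66 — call this n₀.
Finite-population correction with N = 95: n = n₀ / (1 + (n₀−1)/N) = 57.66 / 1.596 = 36.13
Round up: n = 37.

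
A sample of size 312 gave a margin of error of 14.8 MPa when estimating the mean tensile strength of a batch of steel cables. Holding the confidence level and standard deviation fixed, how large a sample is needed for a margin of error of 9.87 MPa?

Margin of error scales as 1/√n, so n₂ = n₁·(E₁/E₂)².
n₂ = 312 × (14.8/9.87)² = 312 × 2.248 = 701.38
Round up: n₂ = 702.

702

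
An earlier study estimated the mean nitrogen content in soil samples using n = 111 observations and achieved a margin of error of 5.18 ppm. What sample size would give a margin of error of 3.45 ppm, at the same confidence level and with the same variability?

251

Margin of error scales as 1/√n, so n₂ = n₁·(E₁/E₂)².
n₂ = 111 × (5.18/3.45)² = 111 × 2.254 = 250.19
Round up: n₂ = 251.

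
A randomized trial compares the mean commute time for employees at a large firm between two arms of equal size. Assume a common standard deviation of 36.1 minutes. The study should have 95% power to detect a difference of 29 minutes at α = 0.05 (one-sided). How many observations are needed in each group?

For two equal groups, n per group = 2·((z_α + z_β)·σ/δ)².
z_α = 1.645; z_β = 1.645 (power 95%).
n = 2 × (3.290 × 36.1 / 29)² = 2 × 16.77 = 33.54
Round up: n = 34 per group.

34 per group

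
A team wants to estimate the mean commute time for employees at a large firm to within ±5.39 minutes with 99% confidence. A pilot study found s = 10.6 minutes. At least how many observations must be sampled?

For a mean, the margin of error is E = z·σ/√n, so n = (zσ/E)².
At 99% confidence, z = 2.576.
n = (2.576 × 10.6 / 5.39)² = 25.66
Round up: n = 26.

26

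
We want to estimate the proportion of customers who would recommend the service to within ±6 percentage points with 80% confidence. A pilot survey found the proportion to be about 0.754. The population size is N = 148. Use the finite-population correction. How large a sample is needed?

55

For a proportion with margin E = 0.06 at 80% confidence, z = 1.282.
n = p̂(1−p̂)(z/E)² = 0.754 × 0.246 × (1.282/0.06)² = 84.68 — call this n₀.
Finite-population correction with N = 148: n = n₀ / (1 + (n₀−1)/N) = 84.68 / 1.565 = 54.11
Round up: n = 55.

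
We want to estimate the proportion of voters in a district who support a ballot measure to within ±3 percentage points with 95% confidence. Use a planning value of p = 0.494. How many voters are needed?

n = 1067

For a proportion with margin E = 0.03 at 95% confidence, z = 1.960.
n = p̂(1−p̂)(z/E)² = 0.494 × 0.506 × (1.960/0.03)² = 1066.96
Round up: n = 1067.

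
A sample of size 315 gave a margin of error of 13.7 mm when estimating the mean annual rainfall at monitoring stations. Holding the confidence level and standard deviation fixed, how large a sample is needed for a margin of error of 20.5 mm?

n = 141

Margin of error scales as 1/√n, so n₂ = n₁·(E₁/E₂)².
n₂ = 315 × (13.7/20.5)² = 315 × 0.4466 = 140.68
Round up: n₂ = 141.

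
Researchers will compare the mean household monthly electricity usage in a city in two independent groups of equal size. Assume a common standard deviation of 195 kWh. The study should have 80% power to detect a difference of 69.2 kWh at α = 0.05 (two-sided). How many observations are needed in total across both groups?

250 total

For two equal groups, n per group = 2·((z_{α/2} + z_β)·σ/δ)².
z_{α/2} = 1.960; z_β = 0.842 (power 80%).
n = 2 × (2.802 × 195 / 69.2)² = 2 × 62.34 = 124.68
Round up: n = 125 per group.
Total across both groups: 2 × 125 = 250.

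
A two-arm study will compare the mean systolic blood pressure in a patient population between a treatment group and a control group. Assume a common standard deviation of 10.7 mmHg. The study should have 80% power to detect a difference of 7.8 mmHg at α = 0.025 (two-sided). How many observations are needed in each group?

For two equal groups, n per group = 2·((z_{α/2} + z_β)·σ/δ)².
z_{α/2} = 2.241; z_β = 0.842 (power 80%).
n = 2 × (3.083 × 10.7 / 7.8)² = 2 × 17.89 = 35.78
Round up: n = 36 per group.

36 per group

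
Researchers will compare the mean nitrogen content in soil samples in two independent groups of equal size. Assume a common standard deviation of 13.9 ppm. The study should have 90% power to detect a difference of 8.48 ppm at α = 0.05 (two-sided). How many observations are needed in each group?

For two equal groups, n per group = 2·((z_{α/2} + z_β)·σ/δ)².
z_{α/2} = 1.960; z_β = 1.282 (power 90%).
n = 2 × (3.242 × 13.9 / 8.48)² = 2 × 28.24 = 56.48
Round up: n = 57 per group.

57 per group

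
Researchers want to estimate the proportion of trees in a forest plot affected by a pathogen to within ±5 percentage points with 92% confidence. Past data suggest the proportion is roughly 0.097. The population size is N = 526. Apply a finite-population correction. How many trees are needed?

For a proportion with margin E = 0.05 at 92% confidence, z = 1.751.
n = p̂(1−p̂)(z/E)² = 0.097 × 0.903 × (1.751/0.05)² = 107.42 — call this n₀.
Finite-population correction with N = 526: n = n₀ / (1 + (n₀−1)/N) = 107.42 / 1.202 = 89.37
Round up: n = 90.

90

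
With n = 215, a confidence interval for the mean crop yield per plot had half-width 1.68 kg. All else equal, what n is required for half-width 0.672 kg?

Margin of error scales as 1/√n, so n₂ = n₁·(E₁/E₂)².
n₂ = 215 × (1.68/0.672)² = 215 × 6.25 = 1343.75
Round up: n₂ = 1344.

1344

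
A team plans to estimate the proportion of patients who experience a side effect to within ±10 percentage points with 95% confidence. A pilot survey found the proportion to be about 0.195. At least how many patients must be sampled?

For a proportion with margin E = 0.1 at 95% confidence, z = 1.960.
n = p̂(1−p̂)(z/E)² = 0.195 × 0.805 × (1.960/0.1)² = 60.30
Round up: n = 61.

61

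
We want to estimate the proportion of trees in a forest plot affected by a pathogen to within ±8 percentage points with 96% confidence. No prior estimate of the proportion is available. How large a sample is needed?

For a proportion with margin E = 0.08 at 96% confidence, z = 2.054.
With no prior estimate, use p = 0.5, which maximizes p(1−p) at 0.25.
n = 0.25 × (z/E)² = 0.25 × (2.054/0.08)² = 164.80
Round up: n = 165.

n = 165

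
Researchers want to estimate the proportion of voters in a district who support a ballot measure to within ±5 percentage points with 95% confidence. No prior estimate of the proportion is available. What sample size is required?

For a proportion with margin E = 0.05 at 95% confidence, z = 1.960.
With no prior estimate, use p = 0.5, which maximizes p(1−p) at 0.25.
n = 0.25 × (z/E)² = 0.25 × (1.960/0.05)² = 384.16
Round up: n = 385.

385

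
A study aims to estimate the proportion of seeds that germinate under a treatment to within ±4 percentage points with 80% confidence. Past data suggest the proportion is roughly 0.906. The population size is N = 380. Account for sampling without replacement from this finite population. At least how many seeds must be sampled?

n = 72

For a proportion with margin E = 0.04 at 80% confidence, z = 1.282.
n = p̂(1−p̂)(z/E)² = 0.906 × 0.094 × (1.282/0.04)² = 87.48 — call this n₀.
Finite-population correction with N = 380: n = n₀ / (1 + (n₀−1)/N) = 87.48 / 1.228 = 71.24
Round up: n = 72.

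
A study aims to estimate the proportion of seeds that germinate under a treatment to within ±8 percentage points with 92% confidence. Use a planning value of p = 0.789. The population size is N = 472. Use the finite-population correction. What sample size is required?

For a proportion with margin E = 0.08 at 92% confidence, z = 1.751.
n = p̂(1−p̂)(z/E)² = 0.789 × 0.211 × (1.751/0.08)² = 79.75 — call this n₀.
Finite-population correction with N = 472: n = n₀ / (1 + (n₀−1)/N) = 79.75 / 1.167 = 68.34
Round up: n = 69.

n = 69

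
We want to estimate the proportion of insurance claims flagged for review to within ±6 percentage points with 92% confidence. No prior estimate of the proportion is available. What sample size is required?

213

For a proportion with margin E = 0.06 at 92% confidence, z = 1.751.
With no prior estimate, use p = 0.5, which maximizes p(1−p) at 0.25.
n = 0.25 × (z/E)² = 0.25 × (1.751/0.06)² = 212.92
Round up: n = 213.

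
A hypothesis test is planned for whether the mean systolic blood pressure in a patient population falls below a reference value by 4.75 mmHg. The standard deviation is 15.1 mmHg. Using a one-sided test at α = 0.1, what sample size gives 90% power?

For a one-sample z-test, n = ((z_α + z_β)·σ/δ)².
z_α = 1.282 (one-sided α = 0.1); z_β = 1.282 (power 90% → β = 0.1).
n = (2.564 × 15.1 / 4.75)² = 66.44
Round up: n = 67.

67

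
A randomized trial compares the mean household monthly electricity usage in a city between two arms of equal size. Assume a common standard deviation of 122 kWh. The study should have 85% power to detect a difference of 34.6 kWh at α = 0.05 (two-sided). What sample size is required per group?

For two equal groups, n per group = 2·((z_{α/2} + z_β)·σ/δ)².
z_{α/2} = 1.960; z_β = 1.036 (power 85%).
n = 2 × (2.996 × 122 / 34.6)² = 2 × 111.60 = 223.20
Round up: n = 224 per group.

224 per group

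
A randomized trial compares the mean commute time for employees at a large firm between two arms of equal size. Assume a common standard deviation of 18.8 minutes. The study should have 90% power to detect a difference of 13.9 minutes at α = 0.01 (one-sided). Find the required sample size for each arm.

For two equal groups, n per group = 2·((z_α + z_β)·σ/δ)².
z_α = 2.326; z_β = 1.282 (power 90%).
n = 2 × (3.608 × 18.8 / 13.9)² = 2 × 23.81 = 47.62
Round up: n = 48 per group.

48 per group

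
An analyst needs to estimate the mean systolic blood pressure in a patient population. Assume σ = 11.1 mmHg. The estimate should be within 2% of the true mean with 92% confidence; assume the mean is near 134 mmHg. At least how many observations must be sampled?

53

For a mean, the margin of error is E = z·σ/√n, so n = (zσ/E)².
At 92% confidence, z = 1.751.
E = 2% of 134 = 2.68 mmHg.
n = (1.751 × 11.1 / 2.68)² = 52.60
Round up: n = 53.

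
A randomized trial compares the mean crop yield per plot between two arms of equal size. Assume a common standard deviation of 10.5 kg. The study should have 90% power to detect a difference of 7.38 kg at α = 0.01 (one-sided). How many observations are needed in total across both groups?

106 total

For two equal groups, n per group = 2·((z_α + z_β)·σ/δ)².
z_α = 2.326; z_β = 1.282 (power 90%).
n = 2 × (3.608 × 10.5 / 7.38)² = 2 × 26.35 = 52.70
Round up: n = 53 per group.
Total across both groups: 2 × 53 = 106.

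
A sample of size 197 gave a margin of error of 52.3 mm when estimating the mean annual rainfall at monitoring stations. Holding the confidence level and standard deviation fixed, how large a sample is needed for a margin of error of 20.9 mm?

n = 1234

Margin of error scales as 1/√n, so n₂ = n₁·(E₁/E₂)².
n₂ = 197 × (52.3/20.9)² = 197 × 6.262 = 1233.61
Round up: n₂ = 1234.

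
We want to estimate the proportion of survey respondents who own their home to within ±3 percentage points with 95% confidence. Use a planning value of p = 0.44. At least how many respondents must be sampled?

1052

For a proportion with margin E = 0.03 at 95% confidence, z = 1.960.
n = p̂(1−p̂)(z/E)² = 0.44 × 0.56 × (1.960/0.03)² = 1051.74
Round up: n = 1052.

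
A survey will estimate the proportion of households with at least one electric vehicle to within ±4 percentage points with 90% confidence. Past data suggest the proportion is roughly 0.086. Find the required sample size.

For a proportion with margin E = 0.04 at 90% confidence, z = 1.645.
n = p̂(1−p̂)(z/E)² = 0.086 × 0.914 × (1.645/0.04)² = 132.94
Round up: n = 133.

133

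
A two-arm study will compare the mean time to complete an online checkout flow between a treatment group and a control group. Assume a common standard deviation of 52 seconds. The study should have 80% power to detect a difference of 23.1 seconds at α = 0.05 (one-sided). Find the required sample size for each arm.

For two equal groups, n per group = 2·((z_α + z_β)·σ/δ)².
z_α = 1.645; z_β = 0.842 (power 80%).
n = 2 × (2.487 × 52 / 23.1)² = 2 × 31.34 = 62.68
Round up: n = 63 per group.

63 per group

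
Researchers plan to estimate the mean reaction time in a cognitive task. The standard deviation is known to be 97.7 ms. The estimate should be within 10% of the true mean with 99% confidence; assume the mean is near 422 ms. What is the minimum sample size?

36

For a mean, the margin of error is E = z·σ/√n, so n = (zσ/E)².
At 99% confidence, z = 2.576.
E = 10% of 422 = 42.2 ms.
n = (2.576 × 97.7 / 42.2)² = 35.57
Round up: n = 36.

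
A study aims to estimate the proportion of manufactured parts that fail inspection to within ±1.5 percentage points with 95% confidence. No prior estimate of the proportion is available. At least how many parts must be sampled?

n = 4269

For a proportion with margin E = 0.015 at 95% confidence, z = 1.960.
With no prior estimate, use p = 0.5, which maximizes p(1−p) at 0.25.
n = 0.25 × (z/E)² = 0.25 × (1.960/0.015)² = 4268.44
Round up: n = 4269.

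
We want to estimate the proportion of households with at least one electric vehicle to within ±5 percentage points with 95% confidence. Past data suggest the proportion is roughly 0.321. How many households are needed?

335

For a proportion with margin E = 0.05 at 95% confidence, z = 1.960.
n = p̂(1−p̂)(z/E)² = 0.321 × 0.679 × (1.960/0.05)² = 334.92
Round up: n = 335.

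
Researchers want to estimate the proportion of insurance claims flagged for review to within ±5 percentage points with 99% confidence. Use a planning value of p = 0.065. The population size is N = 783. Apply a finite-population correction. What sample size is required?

134

For a proportion with margin E = 0.05 at 99% confidence, z = 2.576.
n = p̂(1−p̂)(z/E)² = 0.065 × 0.935 × (2.576/0.05)² = 161.32 — call this n₀.
Finite-population correction with N = 783: n = n₀ / (1 + (n₀−1)/N) = 161.32 / 1.205 = 133.88
Round up: n = 134.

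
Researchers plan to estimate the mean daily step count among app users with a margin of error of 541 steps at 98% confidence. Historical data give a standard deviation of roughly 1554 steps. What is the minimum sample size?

For a mean, the margin of error is E = z·σ/√n, so n = (zσ/E)².
At 98% confidence, z = 2.326.
n = (2.326 × 1554 / 541)² = 44.64
Round up: n = 45.

n = 45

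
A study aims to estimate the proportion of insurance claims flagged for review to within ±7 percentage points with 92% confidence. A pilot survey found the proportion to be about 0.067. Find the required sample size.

n = 40

For a proportion with margin E = 0.07 at 92% confidence, z = 1.751.
n = p̂(1−p̂)(z/E)² = 0.067 × 0.933 × (1.751/0.07)² = 39.11
Round up: n = 40.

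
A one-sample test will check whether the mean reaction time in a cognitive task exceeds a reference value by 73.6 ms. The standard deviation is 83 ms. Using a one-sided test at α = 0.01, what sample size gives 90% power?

17

For a one-sample z-test, n = ((z_α + z_β)·σ/δ)².
z_α = 2.326 (one-sided α = 0.01); z_β = 1.282 (power 90% → β = 0.1).
n = (3.608 × 83 / 73.6)² = 16.56
Round up: n = 17.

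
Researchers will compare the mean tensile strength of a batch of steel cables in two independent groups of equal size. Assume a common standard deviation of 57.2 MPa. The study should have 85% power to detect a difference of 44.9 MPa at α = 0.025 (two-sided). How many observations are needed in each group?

For two equal groups, n per group = 2·((z_{α/2} + z_β)·σ/δ)².
z_{α/2} = 2.241; z_β = 1.036 (power 85%).
n = 2 × (3.277 × 57.2 / 44.9)² = 2 × 17.43 = 34.86
Round up: n = 35 per group.

35 per group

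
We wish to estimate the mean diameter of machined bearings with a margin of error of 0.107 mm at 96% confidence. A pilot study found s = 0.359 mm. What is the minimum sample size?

For a mean, the margin of error is E = z·σ/√n, so n = (zσ/E)².
At 96% confidence, z = 2.054.
n = (2.054 × 0.359 / 0.107)² = 47.49
Round up: n = 48.

n = 48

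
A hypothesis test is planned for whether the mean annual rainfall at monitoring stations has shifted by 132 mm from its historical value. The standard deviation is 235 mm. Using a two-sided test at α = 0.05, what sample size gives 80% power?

25

For a one-sample z-test, n = ((z_{α/2} + z_β)·σ/δ)².
z_{α/2} = 1.960 (two-sided α = 0.05); z_β = 0.842 (power 80% → β = 0.2).
n = (2.802 × 235 / 132)² = 24.88
Round up: n = 25.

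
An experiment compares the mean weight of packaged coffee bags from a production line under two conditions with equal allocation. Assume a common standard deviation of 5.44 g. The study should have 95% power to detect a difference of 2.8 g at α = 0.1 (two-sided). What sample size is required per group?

For two equal groups, n per group = 2·((z_{α/2} + z_β)·σ/δ)².
z_{α/2} = 1.645; z_β = 1.645 (power 95%).
n = 2 × (3.290 × 5.44 / 2.8)² = 2 × 40.86 = 81.72
Round up: n = 82 per group.

82 per group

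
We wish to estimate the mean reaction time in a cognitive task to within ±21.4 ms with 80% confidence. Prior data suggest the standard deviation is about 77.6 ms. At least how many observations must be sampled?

n = 22

For a mean, the margin of error is E = z·σ/√n, so n = (zσ/E)².
At 80% confidence, z = 1.282.
n = (1.282 × 77.6 / 21.4)² = 21.61
Round up: n = 22.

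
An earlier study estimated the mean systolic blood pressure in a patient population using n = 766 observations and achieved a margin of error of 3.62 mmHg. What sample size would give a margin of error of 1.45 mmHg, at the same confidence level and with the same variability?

Margin of error scales as 1/√n, so n₂ = n₁·(E₁/E₂)².
n₂ = 766 × (3.62/1.45)² = 766 × 6.233 = 4774.48
Round up: n₂ = 4775.

4775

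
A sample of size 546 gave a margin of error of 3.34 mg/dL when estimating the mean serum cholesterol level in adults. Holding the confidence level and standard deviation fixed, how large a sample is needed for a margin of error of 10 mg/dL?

61

Margin of error scales as 1/√n, so n₂ = n₁·(E₁/E₂)².
n₂ = 546 × (3.34/10)² = 546 × 0.1116 = 60.93
Round up: n₂ = 61.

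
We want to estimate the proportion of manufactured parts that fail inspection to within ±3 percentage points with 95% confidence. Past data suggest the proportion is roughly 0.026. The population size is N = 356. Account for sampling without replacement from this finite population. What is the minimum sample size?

84

For a proportion with margin E = 0.03 at 95% confidence, z = 1.960.
n = p̂(1−p̂)(z/E)² = 0.026 × 0.974 × (1.960/0.03)² = 108.09 — call this n₀.
Finite-population correction with N = 356: n = n₀ / (1 + (n₀−1)/N) = 108.09 / 1.301 = 83.08
Round up: n = 84.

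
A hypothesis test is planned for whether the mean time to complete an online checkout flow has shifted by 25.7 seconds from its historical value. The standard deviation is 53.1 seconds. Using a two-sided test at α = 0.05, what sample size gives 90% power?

For a one-sample z-test, n = ((z_{α/2} + z_β)·σ/δ)².
z_{α/2} = 1.960 (two-sided α = 0.05); z_β = 1.282 (power 90% → β = 0.1).
n = (3.242 × 53.1 / 25.7)² = 44.87
Round up: n = 45.

n = 45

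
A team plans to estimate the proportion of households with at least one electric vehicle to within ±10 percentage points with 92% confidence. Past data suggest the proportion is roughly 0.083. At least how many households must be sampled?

24

For a proportion with margin E = 0.1 at 92% confidence, z = 1.751.
n = p̂(1−p̂)(z/E)² = 0.083 × 0.917 × (1.751/0.1)² = 23.34
Round up: n = 24.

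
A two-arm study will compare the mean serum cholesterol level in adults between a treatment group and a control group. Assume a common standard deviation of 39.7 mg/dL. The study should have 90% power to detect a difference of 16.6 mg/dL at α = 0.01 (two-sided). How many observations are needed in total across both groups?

For two equal groups, n per group = 2·((z_{α/2} + z_β)·σ/δ)².
z_{α/2} = 2.576; z_β = 1.282 (power 90%).
n = 2 × (3.858 × 39.7 / 16.6)² = 2 × 85.13 = 170.26
Round up: n = 171 per group.
Total across both groups: 2 × 171 = 342.

342 total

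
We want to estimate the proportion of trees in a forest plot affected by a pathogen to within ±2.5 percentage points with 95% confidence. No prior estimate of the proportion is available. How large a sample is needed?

1537

For a proportion with margin E = 0.025 at 95% confidence, z = 1.960.
With no prior estimate, use p = 0.5, which maximizes p(1−p) at 0.25.
n = 0.25 × (z/E)² = 0.25 × (1.960/0.025)² = 1536.64
Round up: n = 1537.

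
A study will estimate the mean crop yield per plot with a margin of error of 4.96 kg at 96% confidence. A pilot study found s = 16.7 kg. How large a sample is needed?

For a mean, the margin of error is E = z·σ/√n, so n = (zσ/E)².
At 96% confidence, z = 2.054.
n = (2.054 × 16.7 / 4.96)² = 47.83
Round up: n = 48.

48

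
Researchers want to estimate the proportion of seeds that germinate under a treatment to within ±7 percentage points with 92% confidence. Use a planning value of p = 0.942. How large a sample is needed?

35

For a proportion with margin E = 0.07 at 92% confidence, z = 1.751.
n = p̂(1−p̂)(z/E)² = 0.942 × 0.058 × (1.751/0.07)² = 34.19
Round up: n = 35.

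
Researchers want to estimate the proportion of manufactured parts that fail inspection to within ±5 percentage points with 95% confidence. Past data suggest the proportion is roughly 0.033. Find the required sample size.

For a proportion with margin E = 0.05 at 95% confidence, z = 1.960.
n = p̂(1−p̂)(z/E)² = 0.033 × 0.967 × (1.960/0.05)² = 49.04
Round up: n = 50.

50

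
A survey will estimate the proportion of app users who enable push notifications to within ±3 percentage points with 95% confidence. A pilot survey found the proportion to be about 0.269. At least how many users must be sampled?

For a proportion with margin E = 0.03 at 95% confidence, z = 1.960.
n = p̂(1−p̂)(z/E)² = 0.269 × 0.731 × (1.960/0.03)² = 839.34
Round up: n = 840.

840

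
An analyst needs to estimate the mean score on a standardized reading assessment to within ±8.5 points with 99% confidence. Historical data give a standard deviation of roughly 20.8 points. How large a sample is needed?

For a mean, the margin of error is E = z·σ/√n, so n = (zσ/E)².
At 99% confidence, z = 2.576.
n = (2.576 × 20.8 / 8.5)² = 39.74
Round up: n = 40.

n = 40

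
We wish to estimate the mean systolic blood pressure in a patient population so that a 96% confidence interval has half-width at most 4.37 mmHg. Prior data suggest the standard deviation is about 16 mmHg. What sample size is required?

n = 57

For a mean, the margin of error is E = z·σ/√n, so n = (zσ/E)².
At 96% confidence, z = 2.054.
n = (2.054 × 16 / 4.37)² = 56.56
Round up: n = 57.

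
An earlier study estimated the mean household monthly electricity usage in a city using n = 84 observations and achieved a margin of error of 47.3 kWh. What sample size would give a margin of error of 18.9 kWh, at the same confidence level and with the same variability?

Margin of error scales as 1/√n, so n₂ = n₁·(E₁/E₂)².
n₂ = 84 × (47.3/18.9)² = 84 × 6.263 = 526.09
Round up: n₂ = 527.

527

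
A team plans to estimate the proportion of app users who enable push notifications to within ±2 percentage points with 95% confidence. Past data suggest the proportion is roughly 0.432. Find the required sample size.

n = 2357

For a proportion with margin E = 0.02 at 95% confidence, z = 1.960.
n = p̂(1−p̂)(z/E)² = 0.432 × 0.568 × (1.960/0.02)² = 2356.59
Round up: n = 2357.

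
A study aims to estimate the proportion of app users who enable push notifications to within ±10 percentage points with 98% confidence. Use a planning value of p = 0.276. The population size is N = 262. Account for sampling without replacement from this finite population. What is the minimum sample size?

77

For a proportion with margin E = 0.1 at 98% confidence, z = 2.326.
n = p̂(1−p̂)(z/E)² = 0.276 × 0.724 × (2.326/0.1)² = 108.11 — call this n₀.
Finite-population correction with N = 262: n = n₀ / (1 + (n₀−1)/N) = 108.11 / 1.409 = 76.73
Round up: n = 77.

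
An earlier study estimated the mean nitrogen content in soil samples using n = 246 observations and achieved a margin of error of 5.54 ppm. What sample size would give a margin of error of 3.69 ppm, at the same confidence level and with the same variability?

Margin of error scales as 1/√n, so n₂ = n₁·(E₁/E₂)².
n₂ = 246 × (5.54/3.69)² = 246 × 2.254 = 554.48
Round up: n₂ = 555.

555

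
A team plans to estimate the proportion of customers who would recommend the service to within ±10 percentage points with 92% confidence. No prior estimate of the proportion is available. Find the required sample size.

77

For a proportion with margin E = 0.1 at 92% confidence, z = 1.751.
With no prior estimate, use p = 0.5, which maximizes p(1−p) at 0.25.
n = 0.25 × (z/E)² = 0.25 × (1.751/0.1)² = 76.65
Round up: n = 77.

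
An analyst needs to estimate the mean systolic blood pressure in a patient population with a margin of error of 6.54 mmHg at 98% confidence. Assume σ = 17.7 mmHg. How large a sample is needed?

40

For a mean, the margin of error is E = z·σ/√n, so n = (zσ/E)².
At 98% confidence, z = 2.326.
n = (2.326 × 17.7 / 6.54)² = 39.63
Round up: n = 40.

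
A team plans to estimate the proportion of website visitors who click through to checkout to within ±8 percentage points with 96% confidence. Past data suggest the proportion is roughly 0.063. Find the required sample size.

For a proportion with margin E = 0.08 at 96% confidence, z = 2.054.
n = p̂(1−p̂)(z/E)² = 0.063 × 0.937 × (2.054/0.08)² = 38.91
Round up: n = 39.

39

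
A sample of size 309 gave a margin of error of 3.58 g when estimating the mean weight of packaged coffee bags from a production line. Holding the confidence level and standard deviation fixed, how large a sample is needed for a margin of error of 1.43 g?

1937

Margin of error scales as 1/√n, so n₂ = n₁·(E₁/E₂)².
n₂ = 309 × (3.58/1.43)² = 309 × 6.267 = 1936.50
Round up: n₂ = 1937.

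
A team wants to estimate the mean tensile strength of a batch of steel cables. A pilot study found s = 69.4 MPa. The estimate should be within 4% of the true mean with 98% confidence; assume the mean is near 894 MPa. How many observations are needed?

n = 21

For a mean, the margin of error is E = z·σ/√n, so n = (zσ/E)².
At 98% confidence, z = 2.326.
E = 4% of 894 = 35.76 MPa.
n = (2.326 × 69.4 / 35.76)² = 20.38
Round up: n = 21.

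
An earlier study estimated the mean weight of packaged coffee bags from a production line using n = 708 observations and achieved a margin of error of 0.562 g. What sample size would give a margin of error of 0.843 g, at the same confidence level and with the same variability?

n = 315

Margin of error scales as 1/√n, so n₂ = n₁·(E₁/E₂)².
n₂ = 708 × (0.562/0.843)² = 708 × 0.4444 = 314.64
Round up: n₂ = 315.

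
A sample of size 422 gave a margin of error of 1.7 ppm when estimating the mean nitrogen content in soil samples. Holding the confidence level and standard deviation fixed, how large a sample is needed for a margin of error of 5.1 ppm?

47

Margin of error scales as 1/√n, so n₂ = n₁·(E₁/E₂)².
n₂ = 422 × (1.7/5.1)² = 422 × 0.1111 = 46.88
Round up: n₂ = 47.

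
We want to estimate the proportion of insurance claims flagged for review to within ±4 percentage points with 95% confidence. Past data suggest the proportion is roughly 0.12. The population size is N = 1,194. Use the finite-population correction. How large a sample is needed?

n = 210

For a proportion with margin E = 0.04 at 95% confidence, z = 1.960.
n = p̂(1−p̂)(z/E)² = 0.12 × 0.88 × (1.960/0.04)² = 253.55 — call this n₀.
Finite-population correction with N = 1,194: n = n₀ / (1 + (n₀−1)/N) = 253.55 / 1.212 = 209.20
Round up: n = 210.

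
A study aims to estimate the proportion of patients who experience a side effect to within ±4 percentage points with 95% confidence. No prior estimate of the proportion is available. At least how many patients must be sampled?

For a proportion with margin E = 0.04 at 95% confidence, z = 1.960.
With no prior estimate, use p = 0.5, which maximizes p(1−p) at 0.25.
n = 0.25 × (z/E)² = 0.25 × (1.960/0.04)² = 600.25
Round up: n = 601.

601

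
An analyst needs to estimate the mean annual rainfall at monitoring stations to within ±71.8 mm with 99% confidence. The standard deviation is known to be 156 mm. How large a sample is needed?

32

For a mean, the margin of error is E = z·σ/√n, so n = (zσ/E)².
At 99% confidence, z = 2.576.
n = (2.576 × 156 / 71.8)² = 31.33
Round up: n = 32.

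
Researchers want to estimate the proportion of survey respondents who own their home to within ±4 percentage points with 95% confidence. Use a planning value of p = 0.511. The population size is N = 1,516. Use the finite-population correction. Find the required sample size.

n = 431

For a proportion with margin E = 0.04 at 95% confidence, z = 1.960.
n = p̂(1−p̂)(z/E)² = 0.511 × 0.489 × (1.960/0.04)² = 599.96 — call this n₀.
Finite-population correction with N = 1,516: n = n₀ / (1 + (n₀−1)/N) = 599.96 / 1.395 = 430.08
Round up: n = 431.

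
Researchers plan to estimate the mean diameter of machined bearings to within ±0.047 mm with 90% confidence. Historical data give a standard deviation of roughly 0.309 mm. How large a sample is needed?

For a mean, the margin of error is E = z·σ/√n, so n = (zσ/E)².
At 90% confidence, z = 1.645.
n = (1.645 × 0.309 / 0.047)² = 116.96
Round up: n = 117.

117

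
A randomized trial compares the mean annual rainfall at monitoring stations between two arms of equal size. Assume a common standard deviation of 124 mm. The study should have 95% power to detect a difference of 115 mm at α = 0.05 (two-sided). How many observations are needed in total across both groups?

For two equal groups, n per group = 2·((z_{α/2} + z_β)·σ/δ)².
z_{α/2} = 1.960; z_β = 1.645 (power 95%).
n = 2 × (3.605 × 124 / 115)² = 2 × 15.11 = 30.22
Round up: n = 31 per group.
Total across both groups: 2 × 31 = 62.

62 total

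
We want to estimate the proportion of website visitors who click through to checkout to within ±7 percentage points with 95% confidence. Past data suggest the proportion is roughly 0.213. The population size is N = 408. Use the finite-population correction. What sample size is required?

For a proportion with margin E = 0.07 at 95% confidence, z = 1.960.
n = p̂(1−p̂)(z/E)² = 0.213 × 0.787 × (1.960/0.07)² = 131.42 — call this n₀.
Finite-population correction with N = 408: n = n₀ / (1 + (n₀−1)/N) = 131.42 / 1.32 = 99.56
Round up: n = 100.

100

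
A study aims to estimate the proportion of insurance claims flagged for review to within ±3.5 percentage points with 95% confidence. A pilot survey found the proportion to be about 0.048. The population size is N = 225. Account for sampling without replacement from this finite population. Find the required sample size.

88

For a proportion with margin E = 0.035 at 95% confidence, z = 1.960.
n = p̂(1−p̂)(z/E)² = 0.048 × 0.952 × (1.960/0.035)² = 143.30 — call this n₀.
Finite-population correction with N = 225: n = n₀ / (1 + (n₀−1)/N) = 143.30 / 1.632 = 87.81
Round up: n = 88.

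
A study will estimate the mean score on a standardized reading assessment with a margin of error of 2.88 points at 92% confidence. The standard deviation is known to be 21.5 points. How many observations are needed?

171

For a mean, the margin of error is E = z·σ/√n, so n = (zσ/E)².
At 92% confidence, z = 1.751.
n = (1.751 × 21.5 / 2.88)² = 170.87
Round up: n = 171.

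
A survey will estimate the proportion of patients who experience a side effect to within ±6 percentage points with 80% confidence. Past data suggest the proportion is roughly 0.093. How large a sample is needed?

For a proportion with margin E = 0.06 at 80% confidence, z = 1.282.
n = p̂(1−p̂)(z/E)² = 0.093 × 0.907 × (1.282/0.06)² = 38.51
Round up: n = 39.

39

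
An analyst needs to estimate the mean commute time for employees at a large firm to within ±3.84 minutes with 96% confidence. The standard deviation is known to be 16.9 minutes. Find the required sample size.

For a mean, the margin of error is E = z·σ/√n, so n = (zσ/E)².
At 96% confidence, z = 2.054.
n = (2.054 × 16.9 / 3.84)² = 81.72
Round up: n = 82.

n = 82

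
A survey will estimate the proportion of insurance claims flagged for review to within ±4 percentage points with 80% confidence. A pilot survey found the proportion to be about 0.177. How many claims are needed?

For a proportion with margin E = 0.04 at 80% confidence, z = 1.282.
n = p̂(1−p̂)(z/E)² = 0.177 × 0.823 × (1.282/0.04)² = 149.63
Round up: n = 150.

150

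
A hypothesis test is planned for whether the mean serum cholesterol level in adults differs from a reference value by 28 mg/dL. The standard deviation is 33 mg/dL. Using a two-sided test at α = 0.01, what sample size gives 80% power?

For a one-sample z-test, n = ((z_{α/2} + z_β)·σ/δ)².
z_{α/2} = 2.576 (two-sided α = 0.01); z_β = 0.842 (power 80% → β = 0.2).
n = (3.418 × 33 / 28)² = 16.23
Round up: n = 17.

17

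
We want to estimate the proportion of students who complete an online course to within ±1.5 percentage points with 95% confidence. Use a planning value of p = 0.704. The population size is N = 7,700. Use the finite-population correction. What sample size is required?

For a proportion with margin E = 0.015 at 95% confidence, z = 1.960.
n = p̂(1−p̂)(z/E)² = 0.704 × 0.296 × (1.960/0.015)² = 3557.90 — call this n₀.
Finite-population correction with N = 7,700: n = n₀ / (1 + (n₀−1)/N) = 3557.90 / 1.462 = 2433.58
Round up: n = 2434.

2434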